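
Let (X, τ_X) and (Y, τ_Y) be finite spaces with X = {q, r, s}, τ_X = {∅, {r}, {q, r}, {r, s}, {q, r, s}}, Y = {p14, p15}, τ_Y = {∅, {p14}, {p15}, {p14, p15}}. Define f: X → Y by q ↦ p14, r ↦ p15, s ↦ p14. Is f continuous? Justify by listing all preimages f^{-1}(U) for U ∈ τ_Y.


f is NOT continuous.

Compute f^{-1}(U) for each U ∈ τ_Y:
  U = ∅: f^{-1}(U) = ∅ ∈ τ_X ✓.
  U = {p14}: f^{-1}(U) = {q, s} ∉ τ_X ✗.
  U = {p15}: f^{-1}(U) = {r} ∈ τ_X ✓.
  U = {p14, p15}: f^{-1}(U) = {q, r, s} ∈ τ_X ✓.
Found U = {p14} with f^{-1}(U) = {q, s} not in τ_X. Therefore f is NOT continuous.


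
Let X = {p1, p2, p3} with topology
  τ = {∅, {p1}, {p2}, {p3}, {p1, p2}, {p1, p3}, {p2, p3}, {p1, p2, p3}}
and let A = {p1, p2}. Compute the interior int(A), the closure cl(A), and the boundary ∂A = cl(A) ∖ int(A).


int(A) = {p1, p2}, cl(A) = {p1, p2}, ∂A = ∅.

Closed sets in (X, τ) are complements of opens:
  closed(X, τ) = {∅, {p1}, {p2}, {p3}, {p1, p2}, {p1, p3}, {p2, p3}, {p1, p2, p3}}.
int(A) = ⋃ {U ∈ τ : U ⊆ A}. Opens contained in A: ∅, {p1}, {p2}, {p1, p2}.
Taking the union of these: int(A) = {p1, p2}.
cl(A) = ⋂ {C closed : A ⊆ C}. Closed sets containing A: {p1, p2}, {p1, p2, p3}.
Intersecting these: cl(A) = {p1, p2}.
∂A = cl(A) ∖ int(A) = {p1, p2} ∖ {p1, p2} = ∅.


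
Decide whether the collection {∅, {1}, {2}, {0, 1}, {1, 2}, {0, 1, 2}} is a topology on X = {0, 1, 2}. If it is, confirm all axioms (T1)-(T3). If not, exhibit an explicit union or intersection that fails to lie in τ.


τ IS a topology on X.

Axiom (T1): ∅ ∈ τ? Yes; X ∈ τ? Yes.
Axiom (T2/T3): check pairwise unions and intersections of members of τ.
All pairwise intersections and unions checked — each lies in τ. Therefore τ satisfies (T1), (T2), (T3): it IS a topology on X.


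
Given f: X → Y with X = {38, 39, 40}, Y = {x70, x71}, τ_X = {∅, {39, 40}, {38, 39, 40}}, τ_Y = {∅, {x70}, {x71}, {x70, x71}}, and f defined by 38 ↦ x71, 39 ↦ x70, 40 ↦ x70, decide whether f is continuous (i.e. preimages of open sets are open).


f is NOT continuous.

Compute f^{-1}(U) for each U ∈ τ_Y:
  U = ∅: f^{-1}(U) = ∅ ∈ τ_X ✓.
  U = {x70}: f^{-1}(U) = {39, 40} ∈ τ_X ✓.
  U = {x71}: f^{-1}(U) = {38} ∉ τ_X ✗.
  U = {x70, x71}: f^{-1}(U) = {38, 39, 40} ∈ τ_X ✓.
Found U = {x71} with f^{-1}(U) = {38} not in τ_X. Therefore f is NOT continuous.


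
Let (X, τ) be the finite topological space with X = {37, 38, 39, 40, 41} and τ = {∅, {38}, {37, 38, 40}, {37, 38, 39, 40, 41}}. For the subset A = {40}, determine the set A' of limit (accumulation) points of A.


A' = {37, 39, 41}

For each x ∈ X, list the open sets U ∈ τ with x ∈ U, then check whether U ∩ (A ∖ {x}) ≠ ∅ for every such U.
  x = 37: opens ∋ x are {37, 38, 40}, {37, 38, 39, 40, 41}; each meets A ∖ {37}, so x IS a limit point.
  x = 38: open {38} ∋ x has {38} ∩ (A ∖ {38}) = ∅, so x is NOT a limit point.
  x = 39: opens ∋ x are {37, 38, 39, 40, 41}; each meets A ∖ {39}, so x IS a limit point.
  x = 40: open {37, 38, 40} ∋ x has {37, 38, 40} ∩ (A ∖ {40}) = ∅, so x is NOT a limit point.
  x = 41: opens ∋ x are {37, 38, 39, 40, 41}; each meets A ∖ {41}, so x IS a limit point.
Collecting: A' = {37, 39, 41}.


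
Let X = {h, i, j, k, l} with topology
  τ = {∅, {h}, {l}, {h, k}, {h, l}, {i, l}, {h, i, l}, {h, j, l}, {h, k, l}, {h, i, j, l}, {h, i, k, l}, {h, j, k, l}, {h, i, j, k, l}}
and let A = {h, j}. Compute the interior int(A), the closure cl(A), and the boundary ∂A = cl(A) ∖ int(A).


int(A) = {h}, cl(A) = {h, j, k}, ∂A = {j, k}.

Closed sets in (X, τ) are complements of opens:
  closed(X, τ) = {∅, {i}, {j}, {k}, {i, j}, {i, k}, {j, k}, {h, j, k}, {i, j, k}, {i, j, l}, {h, i, j, k}, {i, j, k, l}, {h, i, j, k, l}}.
int(A) = ⋃ {U ∈ τ : U ⊆ A}. Opens contained in A: ∅, {h}.
Taking the union of these: int(A) = {h}.
cl(A) = ⋂ {C closed : A ⊆ C}. Closed sets containing A: {h, j, k}, {h, i, j, k}, {h, i, j, k, l}.
Intersecting these: cl(A) = {h, j, k}.
∂A = cl(A) ∖ int(A) = {h, j, k} ∖ {h} = {j, k}.


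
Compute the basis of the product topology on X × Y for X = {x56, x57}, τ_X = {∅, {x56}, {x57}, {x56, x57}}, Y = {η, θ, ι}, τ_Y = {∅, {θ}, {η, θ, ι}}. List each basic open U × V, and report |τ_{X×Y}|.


Basis B = {∅ × ∅, {x56} × {θ}, {x57} × {θ}, {x56, x57} × {θ}, {x56} × {η, θ, ι}, {x57} × {η, θ, ι}, {x56, x57} × {η, θ, ι}}; |τ_{X×Y}| = 9.

Enumerate products U × V with U ∈ τ_X, V ∈ τ_Y (deduplicated):
  ∅ × ∅ = {} (∅)
  {x56} × {θ} = {(x56,θ)}
  {x57} × {θ} = {(x57,θ)}
  {x56, x57} × {θ} = {(x56,θ), (x57,θ)}
  {x56} × {η, θ, ι} = {(x56,η), (x56,θ), (x56,ι)}
  {x57} × {η, θ, ι} = {(x57,η), (x57,θ), (x57,ι)}
  {x56, x57} × {η, θ, ι} = {(x56,η), (x56,θ), (x56,ι), (x57,η), (x57,θ), (x57,ι)}
These 7 distinct sets form the basis B.
Close under arbitrary unions to get τ_{X×Y}; counting gives |τ_{X×Y}| = 9.


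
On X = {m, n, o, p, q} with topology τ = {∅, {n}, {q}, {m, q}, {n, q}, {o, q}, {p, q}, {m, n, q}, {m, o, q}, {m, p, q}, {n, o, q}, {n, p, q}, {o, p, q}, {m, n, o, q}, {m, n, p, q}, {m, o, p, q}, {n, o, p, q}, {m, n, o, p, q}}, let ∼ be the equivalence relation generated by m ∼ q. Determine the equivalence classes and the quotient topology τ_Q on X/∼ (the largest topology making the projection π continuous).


X/∼ = {[m=q], [n], [o], [p]}; |τ_Q| = 10.

Equivalence classes: [m=q], [n], [o], [p].
Quotient map π: X → X/∼ sends m ↦ [m=q], n ↦ [n], o ↦ [o], p ↦ [p], q ↦ [m=q].
For each subset V ⊆ X/∼, compute π^{-1}(V) ⊆ X and check whether π^{-1}(V) ∈ τ. V is open in τ_Q iff π^{-1}(V) ∈ τ.
  V = {}: π^{-1}(V) = ∅ ∈ τ ✓.
  V = {[m=q]}: π^{-1}(V) = {m, q} ∈ τ ✓.
  V = {[n]}: π^{-1}(V) = {n} ∈ τ ✓.
  V = {[m=q], [n]}: π^{-1}(V) = {m, n, q} ∈ τ ✓.
  V = {[o]}: π^{-1}(V) = {o} ∉ τ ✗.
  V = {[m=q], [o]}: π^{-1}(V) = {m, o, q} ∈ τ ✓.
  V = {[n], [o]}: π^{-1}(V) = {n, o} ∉ τ ✗.
  V = {[m=q], [n], [o]}: π^{-1}(V) = {m, n, o, q} ∈ τ ✓.
  V = {[p]}: π^{-1}(V) = {p} ∉ τ ✗.
  V = {[m=q], [p]}: π^{-1}(V) = {m, p, q} ∈ τ ✓.
  V = {[n], [p]}: π^{-1}(V) = {n, p} ∉ τ ✗.
  V = {[m=q], [n], [p]}: π^{-1}(V) = {m, n, p, q} ∈ τ ✓.
  V = {[o], [p]}: π^{-1}(V) = {o, p} ∉ τ ✗.
  V = {[m=q], [o], [p]}: π^{-1}(V) = {m, o, p, q} ∈ τ ✓.
  V = {[n], [o], [p]}: π^{-1}(V) = {n, o, p} ∉ τ ✗.
  V = {[m=q], [n], [o], [p]}: π^{-1}(V) = {m, n, o, p, q} ∈ τ ✓.
Open sets in the quotient: τ_Q = {{}, {[m=q]}, {[n]}, {[m=q], [n]}, {[m=q], [o]}, {[m=q], [n], [o]}, {[m=q], [p]}, {[m=q], [n], [p]}, {[m=q], [o], [p]}, {[m=q], [n], [o], [p]}} (10 elements).


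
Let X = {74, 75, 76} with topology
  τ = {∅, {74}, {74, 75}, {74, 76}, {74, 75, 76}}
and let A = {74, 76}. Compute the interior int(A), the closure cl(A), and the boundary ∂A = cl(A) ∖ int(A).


int(A) = {74, 76}, cl(A) = {74, 75, 76}, ∂A = {75}.

Closed sets in (X, τ) are complements of opens:
  closed(X, τ) = {∅, {75}, {76}, {75, 76}, {74, 75, 76}}.
int(A) = ⋃ {U ∈ τ : U ⊆ A}. Opens contained in A: ∅, {74}, {74, 76}.
Taking the union of these: int(A) = {74, 76}.
cl(A) = ⋂ {C closed : A ⊆ C}. Closed sets containing A: {74, 75, 76}.
Intersecting these: cl(A) = {74, 75, 76}.
∂A = cl(A) ∖ int(A) = {74, 75, 76} ∖ {74, 76} = {75}.


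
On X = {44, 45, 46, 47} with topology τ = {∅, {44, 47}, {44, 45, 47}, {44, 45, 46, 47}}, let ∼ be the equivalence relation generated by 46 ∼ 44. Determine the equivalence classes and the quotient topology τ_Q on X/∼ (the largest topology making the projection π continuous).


X/∼ = {[44=46], [45], [47]}; |τ_Q| = 2.

Equivalence classes: [44=46], [45], [47].
Quotient map π: X → X/∼ sends 44 ↦ [44=46], 45 ↦ [45], 46 ↦ [44=46], 47 ↦ [47].
For each subset V ⊆ X/∼, compute π^{-1}(V) ⊆ X and check whether π^{-1}(V) ∈ τ. V is open in τ_Q iff π^{-1}(V) ∈ τ.
  V = {}: π^{-1}(V) = ∅ ∈ τ ✓.
  V = {[44=46]}: π^{-1}(V) = {44, 46} ∉ τ ✗.
  V = {[45]}: π^{-1}(V) = {45} ∉ τ ✗.
  V = {[44=46], [45]}: π^{-1}(V) = {44, 45, 46} ∉ τ ✗.
  V = {[47]}: π^{-1}(V) = {47} ∉ τ ✗.
  V = {[44=46], [47]}: π^{-1}(V) = {44, 46, 47} ∉ τ ✗.
  V = {[45], [47]}: π^{-1}(V) = {45, 47} ∉ τ ✗.
  V = {[44=46], [45], [47]}: π^{-1}(V) = {44, 45, 46, 47} ∈ τ ✓.
Open sets in the quotient: τ_Q = {{}, {[44=46], [45], [47]}} (2 elements).


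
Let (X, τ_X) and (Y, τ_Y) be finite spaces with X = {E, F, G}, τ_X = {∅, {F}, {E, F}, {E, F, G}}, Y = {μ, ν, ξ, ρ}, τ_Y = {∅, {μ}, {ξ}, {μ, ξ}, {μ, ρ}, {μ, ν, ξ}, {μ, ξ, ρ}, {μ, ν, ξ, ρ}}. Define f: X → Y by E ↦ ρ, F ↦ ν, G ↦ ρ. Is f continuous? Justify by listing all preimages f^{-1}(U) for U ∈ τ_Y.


f is NOT continuous.

Compute f^{-1}(U) for each U ∈ τ_Y:
  U = ∅: f^{-1}(U) = ∅ ∈ τ_X ✓.
  U = {μ}: f^{-1}(U) = ∅ ∈ τ_X ✓.
  U = {ξ}: f^{-1}(U) = ∅ ∈ τ_X ✓.
  U = {μ, ξ}: f^{-1}(U) = ∅ ∈ τ_X ✓.
  U = {μ, ρ}: f^{-1}(U) = {E, G} ∉ τ_X ✗.
  U = {μ, ν, ξ}: f^{-1}(U) = {F} ∈ τ_X ✓.
  U = {μ, ξ, ρ}: f^{-1}(U) = {E, G} ∉ τ_X ✗.
  U = {μ, ν, ξ, ρ}: f^{-1}(U) = {E, F, G} ∈ τ_X ✓.
Found U = {μ, ρ} with f^{-1}(U) = {E, G} not in τ_X. Therefore f is NOT continuous.


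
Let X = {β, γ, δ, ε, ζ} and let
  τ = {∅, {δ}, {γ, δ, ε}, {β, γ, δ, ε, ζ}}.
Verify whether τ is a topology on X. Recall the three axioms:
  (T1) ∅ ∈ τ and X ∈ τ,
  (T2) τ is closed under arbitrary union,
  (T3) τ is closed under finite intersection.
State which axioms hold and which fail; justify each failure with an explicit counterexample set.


τ IS a topology on X.

Axiom (T1): ∅ ∈ τ? Yes; X ∈ τ? Yes.
Axiom (T2/T3): check pairwise unions and intersections of members of τ.
All pairwise intersections and unions checked — each lies in τ. Therefore τ satisfies (T1), (T2), (T3): it IS a topology on X.


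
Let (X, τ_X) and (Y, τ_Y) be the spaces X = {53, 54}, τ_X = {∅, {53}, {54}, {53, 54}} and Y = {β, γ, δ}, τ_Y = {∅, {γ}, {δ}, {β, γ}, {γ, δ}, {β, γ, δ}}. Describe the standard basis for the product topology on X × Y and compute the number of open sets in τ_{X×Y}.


Basis B = {∅ × ∅, {53} × {γ}, {53} × {δ}, {54} × {γ}, {54} × {δ}, {53} × {β, γ}, {53} × {γ, δ}, {53, 54} × {γ}, {53, 54} × {δ}, {54} × {β, γ}, {54} × {γ, δ}, {53} × {β, γ, δ}, {54} × {β, γ, δ}, {53, 54} × {β, γ}, {53, 54} × {γ, δ}, {53, 54} × {β, γ, δ}}; |τ_{X×Y}| = 36.

Enumerate products U × V with U ∈ τ_X, V ∈ τ_Y (deduplicated):
  ∅ × ∅ = {} (∅)
  {53} × {γ} = {(53,γ)}
  {53} × {δ} = {(53,δ)}
  {54} × {γ} = {(54,γ)}
  {54} × {δ} = {(54,δ)}
  {53} × {β, γ} = {(53,β), (53,γ)}
  {53} × {γ, δ} = {(53,γ), (53,δ)}
  {53, 54} × {γ} = {(53,γ), (54,γ)}
  {53, 54} × {δ} = {(53,δ), (54,δ)}
  {54} × {β, γ} = {(54,β), (54,γ)}
  {54} × {γ, δ} = {(54,γ), (54,δ)}
  {53} × {β, γ, δ} = {(53,β), (53,γ), (53,δ)}
  {54} × {β, γ, δ} = {(54,β), (54,γ), (54,δ)}
  {53, 54} × {β, γ} = {(53,β), (53,γ), (54,β), (54,γ)}
  {53, 54} × {γ, δ} = {(53,γ), (53,δ), (54,γ), (54,δ)}
  {53, 54} × {β, γ, δ} = {(53,β), (53,γ), (53,δ), (54,β), (54,γ), (54,δ)}
These 16 distinct sets form the basis B.
Close under arbitrary unions to get τ_{X×Y}; counting gives |τ_{X×Y}| = 36.


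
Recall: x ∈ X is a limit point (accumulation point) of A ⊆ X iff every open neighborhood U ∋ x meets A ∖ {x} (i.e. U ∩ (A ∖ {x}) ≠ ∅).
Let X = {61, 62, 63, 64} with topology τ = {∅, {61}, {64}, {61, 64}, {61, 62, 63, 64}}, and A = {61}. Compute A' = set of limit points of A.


A' = {62, 63}

For each x ∈ X, list the open sets U ∈ τ with x ∈ U, then check whether U ∩ (A ∖ {x}) ≠ ∅ for every such U.
  x = 61: open {61} ∋ x has {61} ∩ (A ∖ {61}) = ∅, so x is NOT a limit point.
  x = 62: opens ∋ x are {61, 62, 63, 64}; each meets A ∖ {62}, so x IS a limit point.
  x = 63: opens ∋ x are {61, 62, 63, 64}; each meets A ∖ {63}, so x IS a limit point.
  x = 64: open {64} ∋ x has {64} ∩ (A ∖ {64}) = ∅, so x is NOT a limit point.
Collecting: A' = {62, 63}.


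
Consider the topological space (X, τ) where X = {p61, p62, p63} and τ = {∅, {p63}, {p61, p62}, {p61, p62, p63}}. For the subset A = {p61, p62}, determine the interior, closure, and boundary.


int(A) = {p61, p62}, cl(A) = {p61, p62}, ∂A = ∅.

Closed sets in (X, τ) are complements of opens:
  closed(X, τ) = {∅, {p63}, {p61, p62}, {p61, p62, p63}}.
int(A) = ⋃ {U ∈ τ : U ⊆ A}. Opens contained in A: ∅, {p61, p62}.
Taking the union of these: int(A) = {p61, p62}.
cl(A) = ⋂ {C closed : A ⊆ C}. Closed sets containing A: {p61, p62}, {p61, p62, p63}.
Intersecting these: cl(A) = {p61, p62}.
∂A = cl(A) ∖ int(A) = {p61, p62} ∖ {p61, p62} = ∅.


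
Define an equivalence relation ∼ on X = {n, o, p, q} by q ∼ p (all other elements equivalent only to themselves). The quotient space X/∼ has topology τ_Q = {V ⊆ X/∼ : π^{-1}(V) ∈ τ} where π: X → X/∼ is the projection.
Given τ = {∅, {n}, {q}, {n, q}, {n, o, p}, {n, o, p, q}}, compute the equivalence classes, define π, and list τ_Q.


X/∼ = {[n], [o], [p=q]}; |τ_Q| = 3.

Equivalence classes: [n], [o], [p=q].
Quotient map π: X → X/∼ sends n ↦ [n], o ↦ [o], p ↦ [p=q], q ↦ [p=q].
For each subset V ⊆ X/∼, compute π^{-1}(V) ⊆ X and check whether π^{-1}(V) ∈ τ. V is open in τ_Q iff π^{-1}(V) ∈ τ.
  V = {}: π^{-1}(V) = ∅ ∈ τ ✓.
  V = {[n]}: π^{-1}(V) = {n} ∈ τ ✓.
  V = {[o]}: π^{-1}(V) = {o} ∉ τ ✗.
  V = {[n], [o]}: π^{-1}(V) = {n, o} ∉ τ ✗.
  V = {[p=q]}: π^{-1}(V) = {p, q} ∉ τ ✗.
  V = {[n], [p=q]}: π^{-1}(V) = {n, p, q} ∉ τ ✗.
  V = {[o], [p=q]}: π^{-1}(V) = {o, p, q} ∉ τ ✗.
  V = {[n], [o], [p=q]}: π^{-1}(V) = {n, o, p, q} ∈ τ ✓.
Open sets in the quotient: τ_Q = {{}, {[n]}, {[n], [o], [p=q]}} (3 elements).


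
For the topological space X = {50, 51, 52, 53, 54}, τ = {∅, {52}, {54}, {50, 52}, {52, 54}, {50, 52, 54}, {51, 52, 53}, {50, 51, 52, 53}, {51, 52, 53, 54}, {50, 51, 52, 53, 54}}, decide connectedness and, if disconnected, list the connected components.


(X, τ) is disconnected; components = [{54}, {50, 51, 52, 53}].

Find clopen sets (U ∈ τ with X ∖ U ∈ τ):
  U = ∅, X ∖ U = {50, 51, 52, 53, 54} — both open, so U is clopen.
  U = {54}, X ∖ U = {50, 51, 52, 53} — both open, so U is clopen.
  U = {50, 51, 52, 53}, X ∖ U = {54} — both open, so U is clopen.
  U = {50, 51, 52, 53, 54}, X ∖ U = ∅ — both open, so U is clopen.
Nontrivial clopen(s) exist: e.g. {54}. So (X, τ) is disconnected.
Compute connected components by grouping points that agree on all clopens:
  component: {54}
  component: {50, 51, 52, 53}


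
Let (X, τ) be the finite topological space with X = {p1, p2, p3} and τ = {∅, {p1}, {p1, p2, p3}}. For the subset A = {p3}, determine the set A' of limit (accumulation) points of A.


A' = {p2}

For each x ∈ X, list the open sets U ∈ τ with x ∈ U, then check whether U ∩ (A ∖ {x}) ≠ ∅ for every such U.
  x = p1: open {p1} ∋ x has {p1} ∩ (A ∖ {p1}) = ∅, so x is NOT a limit point.
  x = p2: opens ∋ x are {p1, p2, p3}; each meets A ∖ {p2}, so x IS a limit point.
  x = p3: open {p1, p2, p3} ∋ x has {p1, p2, p3} ∩ (A ∖ {p3}) = ∅, so x is NOT a limit point.
Collecting: A' = {p2}.


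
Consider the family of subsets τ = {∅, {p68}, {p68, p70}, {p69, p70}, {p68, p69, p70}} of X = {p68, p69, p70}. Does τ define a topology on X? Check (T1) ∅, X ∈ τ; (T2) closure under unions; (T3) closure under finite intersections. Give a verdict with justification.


τ is NOT a topology on X.

Axiom (T1): ∅ ∈ τ? Yes; X ∈ τ? Yes.
Axiom (T2/T3): check pairwise unions and intersections of members of τ.
Counterexample for (T3): {p68, p70} ∩ {p69, p70} = {p70} ∉ τ. Therefore τ is NOT a topology.


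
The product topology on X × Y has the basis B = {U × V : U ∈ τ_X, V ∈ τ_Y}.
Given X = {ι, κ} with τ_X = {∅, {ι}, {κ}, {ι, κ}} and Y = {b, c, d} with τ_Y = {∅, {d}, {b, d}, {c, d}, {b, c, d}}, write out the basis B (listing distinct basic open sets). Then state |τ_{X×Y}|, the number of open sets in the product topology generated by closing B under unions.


Basis B = {∅ × ∅, {ι} × {d}, {κ} × {d}, {ι} × {b, d}, {ι} × {c, d}, {ι, κ} × {d}, {κ} × {b, d}, {κ} × {c, d}, {ι} × {b, c, d}, {κ} × {b, c, d}, {ι, κ} × {b, d}, {ι, κ} × {c, d}, {ι, κ} × {b, c, d}}; |τ_{X×Y}| = 25.

Enumerate products U × V with U ∈ τ_X, V ∈ τ_Y (deduplicated):
  ∅ × ∅ = {} (∅)
  {ι} × {d} = {(ι,d)}
  {κ} × {d} = {(κ,d)}
  {ι} × {b, d} = {(ι,b), (ι,d)}
  {ι} × {c, d} = {(ι,c), (ι,d)}
  {ι, κ} × {d} = {(ι,d), (κ,d)}
  {κ} × {b, d} = {(κ,b), (κ,d)}
  {κ} × {c, d} = {(κ,c), (κ,d)}
  {ι} × {b, c, d} = {(ι,b), (ι,c), (ι,d)}
  {κ} × {b, c, d} = {(κ,b), (κ,c), (κ,d)}
  {ι, κ} × {b, d} = {(ι,b), (ι,d), (κ,b), (κ,d)}
  {ι, κ} × {c, d} = {(ι,c), (ι,d), (κ,c), (κ,d)}
  {ι, κ} × {b, c, d} = {(ι,b), (ι,c), (ι,d), (κ,b), (κ,c), (κ,d)}
These 13 distinct sets form the basis B.
Close under arbitrary unions to get τ_{X×Y}; counting gives |τ_{X×Y}| = 25.


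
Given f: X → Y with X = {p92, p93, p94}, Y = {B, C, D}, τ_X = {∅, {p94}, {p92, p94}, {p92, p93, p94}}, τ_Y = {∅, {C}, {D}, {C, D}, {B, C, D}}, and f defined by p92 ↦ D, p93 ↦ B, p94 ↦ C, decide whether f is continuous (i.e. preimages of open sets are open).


f is NOT continuous.

Compute f^{-1}(U) for each U ∈ τ_Y:
  U = ∅: f^{-1}(U) = ∅ ∈ τ_X ✓.
  U = {C}: f^{-1}(U) = {p94} ∈ τ_X ✓.
  U = {D}: f^{-1}(U) = {p92} ∉ τ_X ✗.
  U = {C, D}: f^{-1}(U) = {p92, p94} ∈ τ_X ✓.
  U = {B, C, D}: f^{-1}(U) = {p92, p93, p94} ∈ τ_X ✓.
Found U = {D} with f^{-1}(U) = {p92} not in τ_X. Therefore f is NOT continuous.


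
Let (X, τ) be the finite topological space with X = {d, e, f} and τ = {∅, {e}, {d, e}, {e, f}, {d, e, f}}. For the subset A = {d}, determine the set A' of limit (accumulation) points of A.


A' = ∅

For each x ∈ X, list the open sets U ∈ τ with x ∈ U, then check whether U ∩ (A ∖ {x}) ≠ ∅ for every such U.
  x = d: open {d, e} ∋ x has {d, e} ∩ (A ∖ {d}) = ∅, so x is NOT a limit point.
  x = e: open {e} ∋ x has {e} ∩ (A ∖ {e}) = ∅, so x is NOT a limit point.
  x = f: open {e, f} ∋ x has {e, f} ∩ (A ∖ {f}) = ∅, so x is NOT a limit point.
Collecting: A' = ∅.


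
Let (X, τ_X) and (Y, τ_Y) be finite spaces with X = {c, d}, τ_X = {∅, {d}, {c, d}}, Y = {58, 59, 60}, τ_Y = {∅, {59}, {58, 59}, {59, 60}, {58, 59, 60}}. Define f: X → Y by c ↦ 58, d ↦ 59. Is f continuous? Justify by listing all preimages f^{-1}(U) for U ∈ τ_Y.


f IS continuous.

Compute f^{-1}(U) for each U ∈ τ_Y:
  U = ∅: f^{-1}(U) = ∅ ∈ τ_X ✓.
  U = {59}: f^{-1}(U) = {d} ∈ τ_X ✓.
  U = {58, 59}: f^{-1}(U) = {c, d} ∈ τ_X ✓.
  U = {59, 60}: f^{-1}(U) = {d} ∈ τ_X ✓.
  U = {58, 59, 60}: f^{-1}(U) = {c, d} ∈ τ_X ✓.
Every preimage lies in τ_X, so f IS continuous.


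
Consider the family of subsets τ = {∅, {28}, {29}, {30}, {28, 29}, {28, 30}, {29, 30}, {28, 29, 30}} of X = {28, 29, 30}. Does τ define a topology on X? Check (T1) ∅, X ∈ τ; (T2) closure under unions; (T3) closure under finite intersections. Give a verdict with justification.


τ IS a topology on X.

Axiom (T1): ∅ ∈ τ? Yes; X ∈ τ? Yes.
Axiom (T2/T3): check pairwise unions and intersections of members of τ.
All pairwise intersections and unions checked — each lies in τ. Therefore τ satisfies (T1), (T2), (T3): it IS a topology on X.


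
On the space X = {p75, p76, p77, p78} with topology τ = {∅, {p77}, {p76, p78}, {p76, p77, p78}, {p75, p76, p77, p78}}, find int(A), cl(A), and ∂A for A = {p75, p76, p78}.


int(A) = {p76, p78}, cl(A) = {p75, p76, p78}, ∂A = {p75}.

Closed sets in (X, τ) are complements of opens:
  closed(X, τ) = {∅, {p75}, {p75, p77}, {p75, p76, p78}, {p75, p76, p77, p78}}.
int(A) = ⋃ {U ∈ τ : U ⊆ A}. Opens contained in A: ∅, {p76, p78}.
Taking the union of these: int(A) = {p76, p78}.
cl(A) = ⋂ {C closed : A ⊆ C}. Closed sets containing A: {p75, p76, p78}, {p75, p76, p77, p78}.
Intersecting these: cl(A) = {p75, p76, p78}.
∂A = cl(A) ∖ int(A) = {p75, p76, p78} ∖ {p76, p78} = {p75}.


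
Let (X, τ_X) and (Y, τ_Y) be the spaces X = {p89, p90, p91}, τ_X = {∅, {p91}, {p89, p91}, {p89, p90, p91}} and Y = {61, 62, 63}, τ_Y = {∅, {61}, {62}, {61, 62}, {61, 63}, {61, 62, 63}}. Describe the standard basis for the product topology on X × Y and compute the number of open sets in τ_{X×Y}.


Basis B = {∅ × ∅, {p91} × {61}, {p91} × {62}, {p89, p91} × {61}, {p89, p91} × {62}, {p91} × {61, 62}, {p91} × {61, 63}, {p89, p90, p91} × {61}, {p89, p90, p91} × {62}, {p91} × {61, 62, 63}, {p89, p91} × {61, 62}, {p89, p91} × {61, 63}, {p89, p91} × {61, 62, 63}, {p89, p90, p91} × {61, 62}, {p89, p90, p91} × {61, 63}, {p89, p90, p91} × {61, 62, 63}}; |τ_{X×Y}| = 40.

Enumerate products U × V with U ∈ τ_X, V ∈ τ_Y (deduplicated):
  ∅ × ∅ = {} (∅)
  {p91} × {61} = {(p91,61)}
  {p91} × {62} = {(p91,62)}
  {p89, p91} × {61} = {(p89,61), (p91,61)}
  {p89, p91} × {62} = {(p89,62), (p91,62)}
  {p91} × {61, 62} = {(p91,61), (p91,62)}
  {p91} × {61, 63} = {(p91,61), (p91,63)}
  {p89, p90, p91} × {61} = {(p89,61), (p90,61), (p91,61)}
  {p89, p90, p91} × {62} = {(p89,62), (p90,62), (p91,62)}
  {p91} × {61, 62, 63} = {(p91,61), (p91,62), (p91,63)}
  {p89, p91} × {61, 62} = {(p89,61), (p89,62), (p91,61), (p91,62)}
  {p89, p91} × {61, 63} = {(p89,61), (p89,63), (p91,61), (p91,63)}
  {p89, p91} × {61, 62, 63} = {(p89,61), (p89,62), (p89,63), (p91,61), (p91,62), (p91,63)}
  {p89, p90, p91} × {61, 62} = {(p89,61), (p89,62), (p90,61), (p90,62), (p91,61), (p91,62)}
  {p89, p90, p91} × {61, 63} = {(p89,61), (p89,63), (p90,61), (p90,63), (p91,61), (p91,63)}
  {p89, p90, p91} × {61, 62, 63} = {(p89,61), (p89,62), (p89,63), (p90,61), (p90,62), (p90,63), (p91,61), (p91,62), (p91,63)}
These 16 distinct sets form the basis B.
Close under arbitrary unions to get τ_{X×Y}; counting gives |τ_{X×Y}| = 40.


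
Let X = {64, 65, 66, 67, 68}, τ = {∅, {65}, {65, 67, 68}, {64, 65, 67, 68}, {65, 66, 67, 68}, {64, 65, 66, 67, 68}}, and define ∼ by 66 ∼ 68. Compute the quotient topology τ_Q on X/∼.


X/∼ = {[64], [65], [66=68], [67]}; |τ_Q| = 4.

Equivalence classes: [64], [65], [66=68], [67].
Quotient map π: X → X/∼ sends 64 ↦ [64], 65 ↦ [65], 66 ↦ [66=68], 67 ↦ [67], 68 ↦ [66=68].
For each subset V ⊆ X/∼, compute π^{-1}(V) ⊆ X and check whether π^{-1}(V) ∈ τ. V is open in τ_Q iff π^{-1}(V) ∈ τ.
  V = {}: π^{-1}(V) = ∅ ∈ τ ✓.
  V = {[64]}: π^{-1}(V) = {64} ∉ τ ✗.
  V = {[65]}: π^{-1}(V) = {65} ∈ τ ✓.
  V = {[64], [65]}: π^{-1}(V) = {64, 65} ∉ τ ✗.
  V = {[66=68]}: π^{-1}(V) = {66, 68} ∉ τ ✗.
  V = {[64], [66=68]}: π^{-1}(V) = {64, 66, 68} ∉ τ ✗.
  V = {[65], [66=68]}: π^{-1}(V) = {65, 66, 68} ∉ τ ✗.
  V = {[64], [65], [66=68]}: π^{-1}(V) = {64, 65, 66, 68} ∉ τ ✗.
  V = {[67]}: π^{-1}(V) = {67} ∉ τ ✗.
  V = {[64], [67]}: π^{-1}(V) = {64, 67} ∉ τ ✗.
  V = {[65], [67]}: π^{-1}(V) = {65, 67} ∉ τ ✗.
  V = {[64], [65], [67]}: π^{-1}(V) = {64, 65, 67} ∉ τ ✗.
  V = {[66=68], [67]}: π^{-1}(V) = {66, 67, 68} ∉ τ ✗.
  V = {[64], [66=68], [67]}: π^{-1}(V) = {64, 66, 67, 68} ∉ τ ✗.
  V = {[65], [66=68], [67]}: π^{-1}(V) = {65, 66, 67, 68} ∈ τ ✓.
  V = {[64], [65], [66=68], [67]}: π^{-1}(V) = {64, 65, 66, 67, 68} ∈ τ ✓.
Open sets in the quotient: τ_Q = {{}, {[65]}, {[65], [66=68], [67]}, {[64], [65], [66=68], [67]}} (4 elements).


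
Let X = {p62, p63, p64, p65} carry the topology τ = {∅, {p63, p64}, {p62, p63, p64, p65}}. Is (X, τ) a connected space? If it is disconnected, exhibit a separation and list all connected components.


(X, τ) is connected.

Find clopen sets (U ∈ τ with X ∖ U ∈ τ):
  U = ∅, X ∖ U = {p62, p63, p64, p65} — both open, so U is clopen.
  U = {p62, p63, p64, p65}, X ∖ U = ∅ — both open, so U is clopen.
Only trivial clopens (∅ and X) exist, so (X, τ) is connected.
Compute connected components by grouping points that agree on all clopens:
  component: {p62, p63, p64, p65}


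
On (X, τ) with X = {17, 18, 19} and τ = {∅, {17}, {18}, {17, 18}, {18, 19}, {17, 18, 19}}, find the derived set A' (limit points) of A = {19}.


A' = ∅

For each x ∈ X, list the open sets U ∈ τ with x ∈ U, then check whether U ∩ (A ∖ {x}) ≠ ∅ for every such U.
  x = 17: open {17} ∋ x has {17} ∩ (A ∖ {17}) = ∅, so x is NOT a limit point.
  x = 18: open {18} ∋ x has {18} ∩ (A ∖ {18}) = ∅, so x is NOT a limit point.
  x = 19: open {18, 19} ∋ x has {18, 19} ∩ (A ∖ {19}) = ∅, so x is NOT a limit point.
Collecting: A' = ∅.


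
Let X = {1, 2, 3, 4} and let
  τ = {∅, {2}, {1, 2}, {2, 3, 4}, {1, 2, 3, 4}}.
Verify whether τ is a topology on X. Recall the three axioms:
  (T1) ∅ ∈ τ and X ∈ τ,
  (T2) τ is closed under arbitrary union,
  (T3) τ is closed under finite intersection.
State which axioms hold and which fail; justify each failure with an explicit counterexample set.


τ IS a topology on X.

Axiom (T1): ∅ ∈ τ? Yes; X ∈ τ? Yes.
Axiom (T2/T3): check pairwise unions and intersections of members of τ.
All pairwise intersections and unions checked — each lies in τ. Therefore τ satisfies (T1), (T2), (T3): it IS a topology on X.


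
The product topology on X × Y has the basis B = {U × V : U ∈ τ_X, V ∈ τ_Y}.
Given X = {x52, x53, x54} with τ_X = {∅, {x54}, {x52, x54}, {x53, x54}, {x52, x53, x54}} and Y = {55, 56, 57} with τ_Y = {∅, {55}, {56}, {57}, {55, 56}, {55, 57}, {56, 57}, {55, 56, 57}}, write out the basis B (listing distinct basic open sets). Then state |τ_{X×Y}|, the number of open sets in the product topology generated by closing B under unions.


Basis B = {∅ × ∅, {x54} × {55}, {x54} × {56}, {x54} × {57}, {x52, x54} × {55}, {x52, x54} × {56}, {x52, x54} × {57}, {x53, x54} × {55}, {x53, x54} × {56}, {x53, x54} × {57}, {x54} × {55, 56}, {x54} × {55, 57}, {x54} × {56, 57}, {x52, x53, x54} × {55}, {x52, x53, x54} × {56}, {x52, x53, x54} × {57}, {x54} × {55, 56, 57}, {x52, x54} × {55, 56}, {x52, x54} × {55, 57}, {x52, x54} × {56, 57}, {x53, x54} × {55, 56}, {x53, x54} × {55, 57}, {x53, x54} × {56, 57}, {x52, x54} × {55, 56, 57}, {x52, x53, x54} × {55, 56}, {x52, x53, x54} × {55, 57}, {x52, x53, x54} × {56, 57}, {x53, x54} × {55, 56, 57}, {x52, x53, x54} × {55, 56, 57}}; |τ_{X×Y}| = 125.

Enumerate products U × V with U ∈ τ_X, V ∈ τ_Y (deduplicated):
  ∅ × ∅ = {} (∅)
  {x54} × {55} = {(x54,55)}
  {x54} × {56} = {(x54,56)}
  {x54} × {57} = {(x54,57)}
  {x52, x54} × {55} = {(x52,55), (x54,55)}
  {x52, x54} × {56} = {(x52,56), (x54,56)}
  {x52, x54} × {57} = {(x52,57), (x54,57)}
  {x53, x54} × {55} = {(x53,55), (x54,55)}
  {x53, x54} × {56} = {(x53,56), (x54,56)}
  {x53, x54} × {57} = {(x53,57), (x54,57)}
  {x54} × {55, 56} = {(x54,55), (x54,56)}
  {x54} × {55, 57} = {(x54,55), (x54,57)}
  {x54} × {56, 57} = {(x54,56), (x54,57)}
  {x52, x53, x54} × {55} = {(x52,55), (x53,55), (x54,55)}
  {x52, x53, x54} × {56} = {(x52,56), (x53,56), (x54,56)}
  {x52, x53, x54} × {57} = {(x52,57), (x53,57), (x54,57)}
  {x54} × {55, 56, 57} = {(x54,55), (x54,56), (x54,57)}
  {x52, x54} × {55, 56} = {(x52,55), (x52,56), (x54,55), (x54,56)}
  {x52, x54} × {55, 57} = {(x52,55), (x52,57), (x54,55), (x54,57)}
  {x52, x54} × {56, 57} = {(x52,56), (x52,57), (x54,56), (x54,57)}
  {x53, x54} × {55, 56} = {(x53,55), (x53,56), (x54,55), (x54,56)}
  {x53, x54} × {55, 57} = {(x53,55), (x53,57), (x54,55), (x54,57)}
  {x53, x54} × {56, 57} = {(x53,56), (x53,57), (x54,56), (x54,57)}
  {x52, x54} × {55, 56, 57} = {(x52,55), (x52,56), (x52,57), (x54,55), (x54,56), (x54,57)}
  {x52, x53, x54} × {55, 56} = {(x52,55), (x52,56), (x53,55), (x53,56), (x54,55), (x54,56)}
  {x52, x53, x54} × {55, 57} = {(x52,55), (x52,57), (x53,55), (x53,57), (x54,55), (x54,57)}
  {x52, x53, x54} × {56, 57} = {(x52,56), (x52,57), (x53,56), (x53,57), (x54,56), (x54,57)}
  {x53, x54} × {55, 56, 57} = {(x53,55), (x53,56), (x53,57), (x54,55), (x54,56), (x54,57)}
  {x52, x53, x54} × {55, 56, 57} = {(x52,55), (x52,56), (x52,57), (x53,55), (x53,56), (x53,57), (x54,55), (x54,56), (x54,57)}
These 29 distinct sets form the basis B.
Close under arbitrary unions to get τ_{X×Y}; counting gives |τ_{X×Y}| = 125.


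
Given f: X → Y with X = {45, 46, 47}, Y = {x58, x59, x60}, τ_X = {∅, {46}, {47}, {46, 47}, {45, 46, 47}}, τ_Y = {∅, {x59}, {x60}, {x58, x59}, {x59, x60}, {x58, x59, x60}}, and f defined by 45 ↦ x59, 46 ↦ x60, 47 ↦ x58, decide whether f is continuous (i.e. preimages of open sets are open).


f is NOT continuous.

Compute f^{-1}(U) for each U ∈ τ_Y:
  U = ∅: f^{-1}(U) = ∅ ∈ τ_X ✓.
  U = {x59}: f^{-1}(U) = {45} ∉ τ_X ✗.
  U = {x60}: f^{-1}(U) = {46} ∈ τ_X ✓.
  U = {x58, x59}: f^{-1}(U) = {45, 47} ∉ τ_X ✗.
  U = {x59, x60}: f^{-1}(U) = {45, 46} ∉ τ_X ✗.
  U = {x58, x59, x60}: f^{-1}(U) = {45, 46, 47} ∈ τ_X ✓.
Found U = {x59} with f^{-1}(U) = {45} not in τ_X. Therefore f is NOT continuous.


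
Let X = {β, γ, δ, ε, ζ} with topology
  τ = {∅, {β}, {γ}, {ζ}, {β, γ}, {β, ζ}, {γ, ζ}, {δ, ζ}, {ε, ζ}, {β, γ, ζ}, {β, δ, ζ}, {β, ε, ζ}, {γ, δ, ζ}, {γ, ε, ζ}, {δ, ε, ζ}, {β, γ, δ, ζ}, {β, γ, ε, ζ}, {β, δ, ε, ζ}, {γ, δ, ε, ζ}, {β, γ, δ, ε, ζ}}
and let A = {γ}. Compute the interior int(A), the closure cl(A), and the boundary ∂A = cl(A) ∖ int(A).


int(A) = {γ}, cl(A) = {γ}, ∂A = ∅.

Closed sets in (X, τ) are complements of opens:
  closed(X, τ) = {∅, {β}, {γ}, {δ}, {ε}, {β, γ}, {β, δ}, {β, ε}, {γ, δ}, {γ, ε}, {δ, ε}, {β, γ, δ}, {β, γ, ε}, {β, δ, ε}, {γ, δ, ε}, {δ, ε, ζ}, {β, γ, δ, ε}, {β, δ, ε, ζ}, {γ, δ, ε, ζ}, {β, γ, δ, ε, ζ}}.
int(A) = ⋃ {U ∈ τ : U ⊆ A}. Opens contained in A: ∅, {γ}.
Taking the union of these: int(A) = {γ}.
cl(A) = ⋂ {C closed : A ⊆ C}. Closed sets containing A: {γ}, {β, γ}, {γ, δ}, {γ, ε}, {β, γ, δ}, {β, γ, ε}, {γ, δ, ε}, {β, γ, δ, ε}, {γ, δ, ε, ζ}, {β, γ, δ, ε, ζ}.
Intersecting these: cl(A) = {γ}.
∂A = cl(A) ∖ int(A) = {γ} ∖ {γ} = ∅.


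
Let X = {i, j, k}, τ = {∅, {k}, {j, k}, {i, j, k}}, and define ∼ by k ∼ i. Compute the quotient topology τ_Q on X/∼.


X/∼ = {[i=k], [j]}; |τ_Q| = 2.

Equivalence classes: [i=k], [j].
Quotient map π: X → X/∼ sends i ↦ [i=k], j ↦ [j], k ↦ [i=k].
For each subset V ⊆ X/∼, compute π^{-1}(V) ⊆ X and check whether π^{-1}(V) ∈ τ. V is open in τ_Q iff π^{-1}(V) ∈ τ.
  V = {}: π^{-1}(V) = ∅ ∈ τ ✓.
  V = {[i=k]}: π^{-1}(V) = {i, k} ∉ τ ✗.
  V = {[j]}: π^{-1}(V) = {j} ∉ τ ✗.
  V = {[i=k], [j]}: π^{-1}(V) = {i, j, k} ∈ τ ✓.
Open sets in the quotient: τ_Q = {{}, {[i=k], [j]}} (2 elements).


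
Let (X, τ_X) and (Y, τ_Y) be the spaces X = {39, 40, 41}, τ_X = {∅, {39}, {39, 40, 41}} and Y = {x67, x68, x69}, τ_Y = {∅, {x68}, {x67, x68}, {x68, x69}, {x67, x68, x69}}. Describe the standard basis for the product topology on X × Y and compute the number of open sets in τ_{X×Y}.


Basis B = {∅ × ∅, {39} × {x68}, {39} × {x67, x68}, {39} × {x68, x69}, {39} × {x67, x68, x69}, {39, 40, 41} × {x68}, {39, 40, 41} × {x67, x68}, {39, 40, 41} × {x68, x69}, {39, 40, 41} × {x67, x68, x69}}; |τ_{X×Y}| = 14.

Enumerate products U × V with U ∈ τ_X, V ∈ τ_Y (deduplicated):
  ∅ × ∅ = {} (∅)
  {39} × {x68} = {(39,x68)}
  {39} × {x67, x68} = {(39,x67), (39,x68)}
  {39} × {x68, x69} = {(39,x68), (39,x69)}
  {39} × {x67, x68, x69} = {(39,x67), (39,x68), (39,x69)}
  {39, 40, 41} × {x68} = {(39,x68), (40,x68), (41,x68)}
  {39, 40, 41} × {x67, x68} = {(39,x67), (39,x68), (40,x67), (40,x68), (41,x67), (41,x68)}
  {39, 40, 41} × {x68, x69} = {(39,x68), (39,x69), (40,x68), (40,x69), (41,x68), (41,x69)}
  {39, 40, 41} × {x67, x68, x69} = {(39,x67), (39,x68), (39,x69), (40,x67), (40,x68), (40,x69), (41,x67), (41,x68), (41,x69)}
These 9 distinct sets form the basis B.
Close under arbitrary unions to get τ_{X×Y}; counting gives |τ_{X×Y}| = 14.


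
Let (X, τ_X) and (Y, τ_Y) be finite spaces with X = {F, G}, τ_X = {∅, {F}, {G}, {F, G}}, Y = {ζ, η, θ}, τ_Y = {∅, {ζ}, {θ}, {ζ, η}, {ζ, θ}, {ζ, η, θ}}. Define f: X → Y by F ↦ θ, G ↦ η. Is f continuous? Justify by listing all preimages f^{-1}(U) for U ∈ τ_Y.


f IS continuous.

Compute f^{-1}(U) for each U ∈ τ_Y:
  U = ∅: f^{-1}(U) = ∅ ∈ τ_X ✓.
  U = {ζ}: f^{-1}(U) = ∅ ∈ τ_X ✓.
  U = {θ}: f^{-1}(U) = {F} ∈ τ_X ✓.
  U = {ζ, η}: f^{-1}(U) = {G} ∈ τ_X ✓.
  U = {ζ, θ}: f^{-1}(U) = {F} ∈ τ_X ✓.
  U = {ζ, η, θ}: f^{-1}(U) = {F, G} ∈ τ_X ✓.
Every preimage lies in τ_X, so f IS continuous.


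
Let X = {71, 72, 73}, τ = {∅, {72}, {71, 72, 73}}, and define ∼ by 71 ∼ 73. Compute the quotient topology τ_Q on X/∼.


X/∼ = {[71=73], [72]}; |τ_Q| = 3.

Equivalence classes: [71=73], [72].
Quotient map π: X → X/∼ sends 71 ↦ [71=73], 72 ↦ [72], 73 ↦ [71=73].
For each subset V ⊆ X/∼, compute π^{-1}(V) ⊆ X and check whether π^{-1}(V) ∈ τ. V is open in τ_Q iff π^{-1}(V) ∈ τ.
  V = {}: π^{-1}(V) = ∅ ∈ τ ✓.
  V = {[71=73]}: π^{-1}(V) = {71, 73} ∉ τ ✗.
  V = {[72]}: π^{-1}(V) = {72} ∈ τ ✓.
  V = {[71=73], [72]}: π^{-1}(V) = {71, 72, 73} ∈ τ ✓.
Open sets in the quotient: τ_Q = {{}, {[72]}, {[71=73], [72]}} (3 elements).


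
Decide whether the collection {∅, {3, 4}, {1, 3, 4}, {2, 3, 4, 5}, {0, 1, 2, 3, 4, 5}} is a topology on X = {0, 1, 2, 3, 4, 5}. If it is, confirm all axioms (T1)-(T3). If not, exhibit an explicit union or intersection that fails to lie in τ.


τ is NOT a topology on X.

Axiom (T1): ∅ ∈ τ? Yes; X ∈ τ? Yes.
Axiom (T2/T3): check pairwise unions and intersections of members of τ.
Counterexample for (T2): {1, 3, 4} ∪ {2, 3, 4, 5} = {1, 2, 3, 4, 5} ∉ τ. Therefore τ is NOT a topology.


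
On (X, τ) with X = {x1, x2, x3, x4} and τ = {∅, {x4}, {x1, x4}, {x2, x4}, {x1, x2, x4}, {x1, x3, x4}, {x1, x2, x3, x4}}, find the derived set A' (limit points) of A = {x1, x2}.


A' = {x3}

For each x ∈ X, list the open sets U ∈ τ with x ∈ U, then check whether U ∩ (A ∖ {x}) ≠ ∅ for every such U.
  x = x1: open {x1, x4} ∋ x has {x1, x4} ∩ (A ∖ {x1}) = ∅, so x is NOT a limit point.
  x = x2: open {x2, x4} ∋ x has {x2, x4} ∩ (A ∖ {x2}) = ∅, so x is NOT a limit point.
  x = x3: opens ∋ x are {x1, x3, x4}, {x1, x2, x3, x4}; each meets A ∖ {x3}, so x IS a limit point.
  x = x4: open {x4} ∋ x has {x4} ∩ (A ∖ {x4}) = ∅, so x is NOT a limit point.
Collecting: A' = {x3}.


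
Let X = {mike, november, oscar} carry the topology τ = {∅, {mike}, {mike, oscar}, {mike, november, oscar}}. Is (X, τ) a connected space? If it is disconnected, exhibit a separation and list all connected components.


(X, τ) is connected.

Find clopen sets (U ∈ τ with X ∖ U ∈ τ):
  U = ∅, X ∖ U = {mike, november, oscar} — both open, so U is clopen.
  U = {mike, november, oscar}, X ∖ U = ∅ — both open, so U is clopen.
Only trivial clopens (∅ and X) exist, so (X, τ) is connected.
Compute connected components by grouping points that agree on all clopens:
  component: {mike, november, oscar}


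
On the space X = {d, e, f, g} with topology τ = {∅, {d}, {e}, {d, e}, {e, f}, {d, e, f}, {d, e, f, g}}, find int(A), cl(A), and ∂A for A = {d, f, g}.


int(A) = {d}, cl(A) = {d, f, g}, ∂A = {f, g}.

Closed sets in (X, τ) are complements of opens:
  closed(X, τ) = {∅, {g}, {d, g}, {f, g}, {d, f, g}, {e, f, g}, {d, e, f, g}}.
int(A) = ⋃ {U ∈ τ : U ⊆ A}. Opens contained in A: ∅, {d}.
Taking the union of these: int(A) = {d}.
cl(A) = ⋂ {C closed : A ⊆ C}. Closed sets containing A: {d, f, g}, {d, e, f, g}.
Intersecting these: cl(A) = {d, f, g}.
∂A = cl(A) ∖ int(A) = {d, f, g} ∖ {d} = {f, g}.


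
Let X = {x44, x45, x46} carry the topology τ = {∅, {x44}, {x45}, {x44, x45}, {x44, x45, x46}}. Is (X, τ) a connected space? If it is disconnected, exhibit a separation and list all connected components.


(X, τ) is connected.

Find clopen sets (U ∈ τ with X ∖ U ∈ τ):
  U = ∅, X ∖ U = {x44, x45, x46} — both open, so U is clopen.
  U = {x44, x45, x46}, X ∖ U = ∅ — both open, so U is clopen.
Only trivial clopens (∅ and X) exist, so (X, τ) is connected.
Compute connected components by grouping points that agree on all clopens:
  component: {x44, x45, x46}


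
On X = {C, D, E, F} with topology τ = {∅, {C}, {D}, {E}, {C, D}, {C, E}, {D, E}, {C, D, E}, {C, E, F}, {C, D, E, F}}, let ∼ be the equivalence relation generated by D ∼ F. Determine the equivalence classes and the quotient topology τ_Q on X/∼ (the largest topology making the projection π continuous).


X/∼ = {[C], [D=F], [E]}; |τ_Q| = 5.

Equivalence classes: [C], [D=F], [E].
Quotient map π: X → X/∼ sends C ↦ [C], D ↦ [D=F], E ↦ [E], F ↦ [D=F].
For each subset V ⊆ X/∼, compute π^{-1}(V) ⊆ X and check whether π^{-1}(V) ∈ τ. V is open in τ_Q iff π^{-1}(V) ∈ τ.
  V = {}: π^{-1}(V) = ∅ ∈ τ ✓.
  V = {[C]}: π^{-1}(V) = {C} ∈ τ ✓.
  V = {[D=F]}: π^{-1}(V) = {D, F} ∉ τ ✗.
  V = {[C], [D=F]}: π^{-1}(V) = {C, D, F} ∉ τ ✗.
  V = {[E]}: π^{-1}(V) = {E} ∈ τ ✓.
  V = {[C], [E]}: π^{-1}(V) = {C, E} ∈ τ ✓.
  V = {[D=F], [E]}: π^{-1}(V) = {D, E, F} ∉ τ ✗.
  V = {[C], [D=F], [E]}: π^{-1}(V) = {C, D, E, F} ∈ τ ✓.
Open sets in the quotient: τ_Q = {{}, {[C]}, {[E]}, {[C], [E]}, {[C], [D=F], [E]}} (5 elements).


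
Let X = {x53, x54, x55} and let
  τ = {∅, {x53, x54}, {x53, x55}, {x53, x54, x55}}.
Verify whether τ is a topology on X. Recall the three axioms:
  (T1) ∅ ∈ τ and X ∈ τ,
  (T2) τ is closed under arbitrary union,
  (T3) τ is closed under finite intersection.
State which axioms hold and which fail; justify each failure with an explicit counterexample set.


τ is NOT a topology on X.

Axiom (T1): ∅ ∈ τ? Yes; X ∈ τ? Yes.
Axiom (T2/T3): check pairwise unions and intersections of members of τ.
Counterexample for (T3): {x53, x54} ∩ {x53, x55} = {x53} ∉ τ. Therefore τ is NOT a topology.


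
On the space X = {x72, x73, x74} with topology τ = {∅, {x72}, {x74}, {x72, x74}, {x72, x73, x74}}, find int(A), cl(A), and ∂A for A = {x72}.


int(A) = {x72}, cl(A) = {x72, x73}, ∂A = {x73}.

Closed sets in (X, τ) are complements of opens:
  closed(X, τ) = {∅, {x73}, {x72, x73}, {x73, x74}, {x72, x73, x74}}.
int(A) = ⋃ {U ∈ τ : U ⊆ A}. Opens contained in A: ∅, {x72}.
Taking the union of these: int(A) = {x72}.
cl(A) = ⋂ {C closed : A ⊆ C}. Closed sets containing A: {x72, x73}, {x72, x73, x74}.
Intersecting these: cl(A) = {x72, x73}.
∂A = cl(A) ∖ int(A) = {x72, x73} ∖ {x72} = {x73}.


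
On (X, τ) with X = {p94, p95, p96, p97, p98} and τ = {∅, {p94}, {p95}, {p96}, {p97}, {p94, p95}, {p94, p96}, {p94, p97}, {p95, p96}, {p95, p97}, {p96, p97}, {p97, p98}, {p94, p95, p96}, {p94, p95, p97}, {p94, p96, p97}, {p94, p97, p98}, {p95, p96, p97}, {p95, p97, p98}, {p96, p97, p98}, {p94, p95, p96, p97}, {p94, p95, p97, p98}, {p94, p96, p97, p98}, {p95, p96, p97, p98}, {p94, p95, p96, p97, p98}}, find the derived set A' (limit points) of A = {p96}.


A' = ∅

For each x ∈ X, list the open sets U ∈ τ with x ∈ U, then check whether U ∩ (A ∖ {x}) ≠ ∅ for every such U.
  x = p94: open {p94} ∋ x has {p94} ∩ (A ∖ {p94}) = ∅, so x is NOT a limit point.
  x = p95: open {p95} ∋ x has {p95} ∩ (A ∖ {p95}) = ∅, so x is NOT a limit point.
  x = p96: open {p96} ∋ x has {p96} ∩ (A ∖ {p96}) = ∅, so x is NOT a limit point.
  x = p97: open {p97} ∋ x has {p97} ∩ (A ∖ {p97}) = ∅, so x is NOT a limit point.
  x = p98: open {p97, p98} ∋ x has {p97, p98} ∩ (A ∖ {p98}) = ∅, so x is NOT a limit point.
Collecting: A' = ∅.
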